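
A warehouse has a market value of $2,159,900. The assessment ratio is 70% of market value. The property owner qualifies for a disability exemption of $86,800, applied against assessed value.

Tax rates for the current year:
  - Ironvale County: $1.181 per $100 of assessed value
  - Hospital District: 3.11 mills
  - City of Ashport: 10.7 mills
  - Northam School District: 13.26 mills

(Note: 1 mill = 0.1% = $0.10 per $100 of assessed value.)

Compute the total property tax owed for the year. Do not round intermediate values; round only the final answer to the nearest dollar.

Assessed value = $2,159,900 × 0.7 = $1,511,930
Taxable value = $1,511,930 − $86,800 = $1,425,130
Ironvale County: $1,425,130 × 0.01181 = $16,830.7853
Hospital District: $1,425,130 × 0.00311 = $4,432.1543
City of Ashport: $1,425,130 × 0.0107 = $15,248.891
Northam School District: $1,425,130 × 0.01326 = $18,897.2238
Total = $55,409.0544

$55,409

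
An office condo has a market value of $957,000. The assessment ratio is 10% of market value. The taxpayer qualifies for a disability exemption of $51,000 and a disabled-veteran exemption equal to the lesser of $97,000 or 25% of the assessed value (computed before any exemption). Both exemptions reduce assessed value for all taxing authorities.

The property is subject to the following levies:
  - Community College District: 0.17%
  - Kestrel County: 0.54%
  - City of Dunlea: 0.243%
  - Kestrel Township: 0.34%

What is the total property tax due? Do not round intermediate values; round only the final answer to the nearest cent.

Assessed value = $957,000 × 0.1 = $95,700
Disabled-veteran exemption = min($97,000, 25% × $95,700) = min($97,000, $23,925) = $23,925 (percentage binds)
Taxable value = $95,700 − $51,000 − $23,925 = $20,775
Community College District: $20,775 × 0.0017 = $35.3175
Kestrel County: $20,775 × 0.0054 = $112.185
City of Dunlea: $20,775 × 0.00243 = $50.48325
Kestrel Township: $20,775 × 0.0034 = $70.635
Total = $268.62075

$268.62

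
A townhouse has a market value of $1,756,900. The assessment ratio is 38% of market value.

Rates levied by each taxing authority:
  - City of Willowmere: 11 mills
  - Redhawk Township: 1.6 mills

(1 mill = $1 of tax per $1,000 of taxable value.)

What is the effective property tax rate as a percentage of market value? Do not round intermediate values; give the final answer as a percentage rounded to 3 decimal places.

Assessed value = $1,756,900 × 0.38 = $667,622
City of Willowmere: $667,622 × 0.011 = $7,343.842
Redhawk Township: $667,622 × 0.0016 = $1,068.1952
Total tax = $8,412.0372
Effective rate = $8,412.0372 ÷ $1,756,900 = 0.479% of market value

0.479%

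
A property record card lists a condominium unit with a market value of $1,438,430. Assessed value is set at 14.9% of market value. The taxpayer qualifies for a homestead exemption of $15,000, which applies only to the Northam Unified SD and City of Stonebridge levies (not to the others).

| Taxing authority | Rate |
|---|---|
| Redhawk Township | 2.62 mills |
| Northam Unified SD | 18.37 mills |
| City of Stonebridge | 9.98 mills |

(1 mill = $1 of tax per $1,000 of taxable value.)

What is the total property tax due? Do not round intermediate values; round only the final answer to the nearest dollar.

Assessed value = $1,438,430 × 0.149 = $214,326.07
Redhawk Township: $214,326.07 × 0.00262 = $561.5343034
Northam Unified SD: ($214,326.07 − $15,000) × 0.01837 = $199,326.07 × 0.01837 = $3,661.6199059
City of Stonebridge: ($214,326.07 − $15,000) × 0.00998 = $199,326.07 × 0.00998 = $1,989.2741786
Total = $6,212.4283879

$6,212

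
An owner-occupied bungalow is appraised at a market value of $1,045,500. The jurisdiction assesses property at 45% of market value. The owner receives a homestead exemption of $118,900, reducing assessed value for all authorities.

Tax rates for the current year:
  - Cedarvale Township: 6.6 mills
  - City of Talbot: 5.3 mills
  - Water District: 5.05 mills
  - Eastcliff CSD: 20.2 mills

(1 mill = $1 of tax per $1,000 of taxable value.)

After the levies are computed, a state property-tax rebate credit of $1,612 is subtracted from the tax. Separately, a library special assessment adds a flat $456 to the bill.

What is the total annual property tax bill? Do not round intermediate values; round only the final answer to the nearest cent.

Assessed value = $1,045,500 × 0.45 = $470,475
Taxable value = $470,475 − $118,900 = $351,575
Cedarvale Township: $351,575 × 0.0066 = $2,320.395
City of Talbot: $351,575 × 0.0053 = $1,863.3475
Water District: $351,575 × 0.00505 = $1,775.45375
Eastcliff CSD: $351,575 × 0.0202 = $7,101.815
Levies subtotal = $13,061.01125
After credit = $13,061.01125 − $1,612 = $11,449.01125
Total = $11,449.01125 + $456 = $11,905.01125

$11,905.01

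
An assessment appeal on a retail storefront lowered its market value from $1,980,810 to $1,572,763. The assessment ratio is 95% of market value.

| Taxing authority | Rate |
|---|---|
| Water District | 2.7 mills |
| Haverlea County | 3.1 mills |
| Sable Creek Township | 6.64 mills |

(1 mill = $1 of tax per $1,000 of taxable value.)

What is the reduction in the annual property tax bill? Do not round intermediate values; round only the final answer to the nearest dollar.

$4,822

Old assessed value = $1,980,810 × 0.95 = $1,881,769.5
New assessed value = $1,572,763 × 0.95 = $1,494,124.85
Combined rate = 0.0027 + 0.0031 + 0.00664 = 0.01244
Old tax = $1,881,769.5 × 0.01244 = $23,409.21258
New tax = $1,494,124.85 × 0.01244 = $18,586.913134
Reduction = $23,409.21258 − $18,586.913134 = $4,822.299446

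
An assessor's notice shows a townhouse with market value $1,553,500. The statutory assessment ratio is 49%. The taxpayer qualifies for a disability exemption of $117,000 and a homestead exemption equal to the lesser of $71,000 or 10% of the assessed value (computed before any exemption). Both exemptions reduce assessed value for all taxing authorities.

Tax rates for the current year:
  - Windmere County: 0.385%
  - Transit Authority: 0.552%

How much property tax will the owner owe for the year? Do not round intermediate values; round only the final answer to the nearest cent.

$5,371.02

Assessed value = $1,553,500 × 0.49 = $761,215
Homestead exemption = min($71,000, 10% × $761,215) = min($71,000, $76,121.5) = $71,000 (dollar cap binds)
Taxable value = $761,215 − $117,000 − $71,000 = $573,215
Windmere County: $573,215 × 0.00385 = $2,206.87775
Transit Authority: $573,215 × 0.00552 = $3,164.1468
Total = $5,371.02455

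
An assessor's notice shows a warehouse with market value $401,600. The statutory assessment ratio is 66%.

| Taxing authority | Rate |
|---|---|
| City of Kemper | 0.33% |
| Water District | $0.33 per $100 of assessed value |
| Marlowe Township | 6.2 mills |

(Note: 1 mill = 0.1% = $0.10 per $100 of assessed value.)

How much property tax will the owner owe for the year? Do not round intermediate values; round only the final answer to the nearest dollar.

Assessed value = $401,600 × 0.66 = $265,056
City of Kemper: $265,056 × 0.0033 = $874.6848
Water District: $265,056 × 0.0033 = $874.6848
Marlowe Township: $265,056 × 0.0062 = $1,643.3472
Total = $3,392.7168

$3,393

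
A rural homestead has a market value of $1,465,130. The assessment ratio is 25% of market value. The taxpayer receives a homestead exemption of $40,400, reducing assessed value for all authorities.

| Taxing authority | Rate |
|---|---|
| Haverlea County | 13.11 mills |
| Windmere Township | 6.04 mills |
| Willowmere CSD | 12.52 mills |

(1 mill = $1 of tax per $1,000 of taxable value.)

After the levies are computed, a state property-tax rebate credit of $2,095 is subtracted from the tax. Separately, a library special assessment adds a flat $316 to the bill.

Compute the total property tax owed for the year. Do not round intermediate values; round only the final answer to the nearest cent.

$8,541.70

Assessed value = $1,465,130 × 0.25 = $366,282.5
Taxable value = $366,282.5 − $40,400 = $325,882.5
Haverlea County: $325,882.5 × 0.01311 = $4,272.319575
Windmere Township: $325,882.5 × 0.00604 = $1,968.3303
Willowmere CSD: $325,882.5 × 0.01252 = $4,080.0489
Levies subtotal = $10,320.698775
After credit = $10,320.698775 − $2,095 = $8,225.698775
Total = $8,225.698775 + $316 = $8,541.698775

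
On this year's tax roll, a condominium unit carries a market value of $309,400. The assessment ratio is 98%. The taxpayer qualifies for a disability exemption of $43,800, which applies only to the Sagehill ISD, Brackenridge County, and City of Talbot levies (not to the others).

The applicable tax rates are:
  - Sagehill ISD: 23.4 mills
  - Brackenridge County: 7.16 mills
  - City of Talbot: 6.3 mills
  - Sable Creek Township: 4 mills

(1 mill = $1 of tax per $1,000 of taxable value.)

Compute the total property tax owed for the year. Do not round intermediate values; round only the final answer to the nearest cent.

Assessed value = $309,400 × 0.98 = $303,212
Sagehill ISD: ($303,212 − $43,800) × 0.0234 = $259,412 × 0.0234 = $6,070.2408
Brackenridge County: ($303,212 − $43,800) × 0.00716 = $259,412 × 0.00716 = $1,857.38992
City of Talbot: ($303,212 − $43,800) × 0.0063 = $259,412 × 0.0063 = $1,634.2956
Sable Creek Township: $303,212 × 0.004 = $1,212.848
Total = $10,774.77432

$10,774.77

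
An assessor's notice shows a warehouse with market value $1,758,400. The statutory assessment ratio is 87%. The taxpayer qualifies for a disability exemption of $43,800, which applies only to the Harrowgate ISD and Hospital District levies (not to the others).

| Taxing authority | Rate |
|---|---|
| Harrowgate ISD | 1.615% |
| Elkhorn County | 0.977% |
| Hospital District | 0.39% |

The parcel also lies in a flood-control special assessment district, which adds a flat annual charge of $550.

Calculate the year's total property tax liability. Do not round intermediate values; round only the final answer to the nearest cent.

Assessed value = $1,758,400 × 0.87 = $1,529,808
Harrowgate ISD: ($1,529,808 − $43,800) × 0.01615 = $1,486,008 × 0.01615 = $23,999.0292
Elkhorn County: $1,529,808 × 0.00977 = $14,946.22416
Hospital District: ($1,529,808 − $43,800) × 0.0039 = $1,486,008 × 0.0039 = $5,795.4312
Levies subtotal = $44,740.68456
Total = $44,740.68456 + $550 = $45,290.68456

$45,290.68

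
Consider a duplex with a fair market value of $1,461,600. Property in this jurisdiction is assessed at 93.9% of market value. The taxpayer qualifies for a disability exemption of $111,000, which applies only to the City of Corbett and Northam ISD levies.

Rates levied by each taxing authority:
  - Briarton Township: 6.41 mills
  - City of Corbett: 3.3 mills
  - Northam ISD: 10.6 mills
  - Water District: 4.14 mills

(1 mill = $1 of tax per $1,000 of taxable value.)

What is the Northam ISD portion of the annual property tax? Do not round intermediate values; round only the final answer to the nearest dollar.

Assessed value = $1,461,600 × 0.939 = $1,372,442.4
Northam ISD taxable value = $1,372,442.4 − $111,000 = $1,261,442.4
Northam ISD levy = $1,261,442.4 × 0.0106 = $13,371.28944

$13,371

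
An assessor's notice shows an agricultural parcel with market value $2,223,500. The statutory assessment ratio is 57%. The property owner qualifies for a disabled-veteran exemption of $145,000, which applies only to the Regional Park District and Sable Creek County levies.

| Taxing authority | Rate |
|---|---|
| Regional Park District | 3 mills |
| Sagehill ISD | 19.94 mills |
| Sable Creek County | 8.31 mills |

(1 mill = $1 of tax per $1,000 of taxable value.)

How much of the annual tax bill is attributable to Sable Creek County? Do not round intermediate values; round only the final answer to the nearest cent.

Assessed value = $2,223,500 × 0.57 = $1,267,395
Sable Creek County taxable value = $1,267,395 − $145,000 = $1,122,395
Sable Creek County levy = $1,122,395 × 0.00831 = $9,327.10245

$9,327.10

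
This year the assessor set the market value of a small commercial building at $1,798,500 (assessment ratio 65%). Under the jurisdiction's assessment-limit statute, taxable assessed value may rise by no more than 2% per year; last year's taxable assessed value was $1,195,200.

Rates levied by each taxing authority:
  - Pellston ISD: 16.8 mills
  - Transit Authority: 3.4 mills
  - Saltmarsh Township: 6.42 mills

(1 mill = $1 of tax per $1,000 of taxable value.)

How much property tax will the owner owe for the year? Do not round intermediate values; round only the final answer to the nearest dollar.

$31,119

Uncapped assessed value = $1,798,500 × 0.65 = $1,169,025
Cap limit = $1,195,200 × 1.02 = $1,219,104
Taxable assessed value = min($1,169,025, $1,219,104) = $1,169,025 (cap does not bind)
Pellston ISD: $1,169,025 × 0.0168 = $19,639.62
Transit Authority: $1,169,025 × 0.0034 = $3,974.685
Saltmarsh Township: $1,169,025 × 0.00642 = $7,505.1405
Total = $31,119.4455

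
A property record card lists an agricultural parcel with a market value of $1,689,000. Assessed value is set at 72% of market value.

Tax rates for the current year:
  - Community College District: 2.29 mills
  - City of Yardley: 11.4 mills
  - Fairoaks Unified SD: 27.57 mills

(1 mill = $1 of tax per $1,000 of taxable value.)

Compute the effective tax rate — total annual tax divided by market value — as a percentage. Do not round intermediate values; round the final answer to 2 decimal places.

Assessed value = $1,689,000 × 0.72 = $1,216,080
Community College District: $1,216,080 × 0.00229 = $2,784.8232
City of Yardley: $1,216,080 × 0.0114 = $13,863.312
Fairoaks Unified SD: $1,216,080 × 0.02757 = $33,527.3256
Total tax = $50,175.4608
Effective rate = $50,175.4608 ÷ $1,689,000 = 2.97% of market value

2.97%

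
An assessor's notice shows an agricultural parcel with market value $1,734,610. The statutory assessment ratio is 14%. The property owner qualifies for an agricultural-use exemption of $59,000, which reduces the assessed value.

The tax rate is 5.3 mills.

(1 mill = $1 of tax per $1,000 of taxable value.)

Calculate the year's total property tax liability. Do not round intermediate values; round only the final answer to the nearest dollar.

Assessed value = $1,734,610 × 0.14 = $242,845.4
Taxable value = $242,845.4 − $59,000 = $183,845.4
Tax = $183,845.4 × 0.0053 = $974.38062

$974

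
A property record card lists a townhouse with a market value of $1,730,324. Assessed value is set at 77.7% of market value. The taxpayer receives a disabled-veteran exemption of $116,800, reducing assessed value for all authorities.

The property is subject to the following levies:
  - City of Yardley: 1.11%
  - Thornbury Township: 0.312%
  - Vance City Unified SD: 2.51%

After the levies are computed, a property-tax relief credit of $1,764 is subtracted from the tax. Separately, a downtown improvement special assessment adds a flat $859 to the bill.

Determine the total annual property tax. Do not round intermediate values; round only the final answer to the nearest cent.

$47,366.66

Assessed value = $1,730,324 × 0.777 = $1,344,461.748
Taxable value = $1,344,461.748 − $116,800 = $1,227,661.748
City of Yardley: $1,227,661.748 × 0.0111 = $13,627.0454028
Thornbury Township: $1,227,661.748 × 0.00312 = $3,830.30465376
Vance City Unified SD: $1,227,661.748 × 0.0251 = $30,814.3098748
Levies subtotal = $48,271.65993136
After credit = $48,271.65993136 − $1,764 = $46,507.65993136
Total = $46,507.65993136 + $859 = $47,366.65993136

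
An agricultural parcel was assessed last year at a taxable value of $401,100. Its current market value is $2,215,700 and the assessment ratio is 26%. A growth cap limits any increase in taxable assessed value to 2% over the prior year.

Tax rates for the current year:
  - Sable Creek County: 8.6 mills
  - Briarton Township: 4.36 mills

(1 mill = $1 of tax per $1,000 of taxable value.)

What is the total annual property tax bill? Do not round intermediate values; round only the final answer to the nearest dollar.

$5,302

Uncapped assessed value = $2,215,700 × 0.26 = $576,082
Cap limit = $401,100 × 1.02 = $409,122
Taxable assessed value = min($576,082, $409,122) = $409,122 (cap binds)
Sable Creek County: $409,122 × 0.0086 = $3,518.4492
Briarton Township: $409,122 × 0.00436 = $1,783.77192
Total = $5,302.22112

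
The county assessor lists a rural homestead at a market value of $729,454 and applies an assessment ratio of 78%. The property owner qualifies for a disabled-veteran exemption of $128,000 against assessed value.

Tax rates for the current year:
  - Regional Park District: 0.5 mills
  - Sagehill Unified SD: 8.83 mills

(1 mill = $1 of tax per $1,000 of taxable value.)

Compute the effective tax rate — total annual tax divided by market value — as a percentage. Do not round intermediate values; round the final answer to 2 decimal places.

0.56%

Assessed value = $729,454 × 0.78 = $568,974.12
Taxable value = $568,974.12 − $128,000 = $440,974.12
Regional Park District: $440,974.12 × 0.0005 = $220.48706
Sagehill Unified SD: $440,974.12 × 0.00883 = $3,893.8014796
Total tax = $4,114.2885396
Effective rate = $4,114.2885396 ÷ $729,454 = 0.56% of market value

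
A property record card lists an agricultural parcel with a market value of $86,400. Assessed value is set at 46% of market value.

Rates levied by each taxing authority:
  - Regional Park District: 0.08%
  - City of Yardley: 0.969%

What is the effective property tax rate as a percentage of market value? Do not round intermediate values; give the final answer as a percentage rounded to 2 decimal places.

Assessed value = $86,400 × 0.46 = $39,744
Regional Park District: $39,744 × 0.0008 = $31.7952
City of Yardley: $39,744 × 0.00969 = $385.11936
Total tax = $416.91456
Effective rate = $416.91456 ÷ $86,400 = 0.48% of market value

0.48%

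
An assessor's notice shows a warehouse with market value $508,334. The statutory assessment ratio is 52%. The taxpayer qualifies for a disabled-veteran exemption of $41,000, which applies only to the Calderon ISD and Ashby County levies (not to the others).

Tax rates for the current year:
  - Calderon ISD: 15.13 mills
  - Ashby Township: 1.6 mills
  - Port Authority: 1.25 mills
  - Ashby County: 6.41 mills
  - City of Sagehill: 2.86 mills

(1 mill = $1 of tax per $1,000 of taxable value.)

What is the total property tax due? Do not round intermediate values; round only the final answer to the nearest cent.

$6,319.95

Assessed value = $508,334 × 0.52 = $264,333.68
Calderon ISD: ($264,333.68 − $41,000) × 0.01513 = $223,333.68 × 0.01513 = $3,379.0385784
Ashby Township: $264,333.68 × 0.0016 = $422.933888
Port Authority: $264,333.68 × 0.00125 = $330.4171
Ashby County: ($264,333.68 − $41,000) × 0.00641 = $223,333.68 × 0.00641 = $1,431.5688888
City of Sagehill: $264,333.68 × 0.00286 = $755.9943248
Total = $6,319.95278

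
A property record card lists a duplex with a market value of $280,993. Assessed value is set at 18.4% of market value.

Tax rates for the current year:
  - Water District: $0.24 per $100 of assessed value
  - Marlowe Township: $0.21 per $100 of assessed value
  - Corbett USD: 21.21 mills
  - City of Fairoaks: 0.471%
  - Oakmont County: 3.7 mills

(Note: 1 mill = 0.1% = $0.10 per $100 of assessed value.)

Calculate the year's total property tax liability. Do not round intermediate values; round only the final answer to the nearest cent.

$1,764.10

Assessed value = $280,993 × 0.184 = $51,702.712
Water District: $51,702.712 × 0.0024 = $124.0865088
Marlowe Township: $51,702.712 × 0.0021 = $108.5756952
Corbett USD: $51,702.712 × 0.02121 = $1,096.61452152
City of Fairoaks: $51,702.712 × 0.00471 = $243.51977352
Oakmont County: $51,702.712 × 0.0037 = $191.3000344
Total = $1,764.09653344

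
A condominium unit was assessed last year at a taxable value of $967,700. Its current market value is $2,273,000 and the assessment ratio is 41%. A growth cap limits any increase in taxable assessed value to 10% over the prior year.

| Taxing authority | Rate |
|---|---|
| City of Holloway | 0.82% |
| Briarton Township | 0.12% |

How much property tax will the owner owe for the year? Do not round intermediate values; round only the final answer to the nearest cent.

$8,760.14

Uncapped assessed value = $2,273,000 × 0.41 = $931,930
Cap limit = $967,700 × 1.1 = $1,064,470
Taxable assessed value = min($931,930, $1,064,470) = $931,930 (cap does not bind)
City of Holloway: $931,930 × 0.0082 = $7,641.826
Briarton Township: $931,930 × 0.0012 = $1,118.316
Total = $8,760.142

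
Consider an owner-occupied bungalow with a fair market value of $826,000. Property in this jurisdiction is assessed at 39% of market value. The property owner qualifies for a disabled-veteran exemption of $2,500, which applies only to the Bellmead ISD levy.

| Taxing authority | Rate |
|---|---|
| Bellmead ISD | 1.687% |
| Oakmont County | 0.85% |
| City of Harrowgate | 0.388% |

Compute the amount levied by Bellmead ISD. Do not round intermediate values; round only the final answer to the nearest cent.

Assessed value = $826,000 × 0.39 = $322,140
Bellmead ISD taxable value = $322,140 − $2,500 = $319,640
Bellmead ISD levy = $319,640 × 0.01687 = $5,392.3268

$5,392.33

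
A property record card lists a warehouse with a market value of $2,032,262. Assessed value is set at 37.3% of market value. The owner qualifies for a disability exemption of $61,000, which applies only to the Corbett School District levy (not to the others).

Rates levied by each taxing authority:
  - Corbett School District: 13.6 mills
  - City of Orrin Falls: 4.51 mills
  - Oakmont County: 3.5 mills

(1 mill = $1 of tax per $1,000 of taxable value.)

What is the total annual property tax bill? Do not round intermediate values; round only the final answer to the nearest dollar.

Assessed value = $2,032,262 × 0.373 = $758,033.726
Corbett School District: ($758,033.726 − $61,000) × 0.0136 = $697,033.726 × 0.0136 = $9,479.6586736
City of Orrin Falls: $758,033.726 × 0.00451 = $3,418.73210426
Oakmont County: $758,033.726 × 0.0035 = $2,653.118041
Total = $15,551.50881886

$15,552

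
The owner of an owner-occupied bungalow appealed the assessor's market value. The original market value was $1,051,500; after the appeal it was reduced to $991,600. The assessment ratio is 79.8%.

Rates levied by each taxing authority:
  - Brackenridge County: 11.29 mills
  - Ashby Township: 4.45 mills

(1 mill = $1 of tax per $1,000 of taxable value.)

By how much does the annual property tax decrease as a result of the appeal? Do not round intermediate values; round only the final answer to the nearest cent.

Old assessed value = $1,051,500 × 0.798 = $839,097
New assessed value = $991,600 × 0.798 = $791,296.8
Combined rate = 0.01129 + 0.00445 = 0.01574
Old tax = $839,097 × 0.01574 = $13,207.38678
New tax = $791,296.8 × 0.01574 = $12,455.011632
Reduction = $13,207.38678 − $12,455.011632 = $752.375148

$752.38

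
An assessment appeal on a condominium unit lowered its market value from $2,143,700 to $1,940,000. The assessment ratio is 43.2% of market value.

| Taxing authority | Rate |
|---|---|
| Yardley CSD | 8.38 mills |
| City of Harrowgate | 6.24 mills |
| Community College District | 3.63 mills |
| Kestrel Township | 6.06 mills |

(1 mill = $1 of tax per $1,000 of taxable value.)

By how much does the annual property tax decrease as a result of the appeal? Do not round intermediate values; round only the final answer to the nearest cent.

Old assessed value = $2,143,700 × 0.432 = $926,078.4
New assessed value = $1,940,000 × 0.432 = $838,080
Combined rate = 0.00838 + 0.00624 + 0.00363 + 0.00606 = 0.02431
Old tax = $926,078.4 × 0.02431 = $22,512.965904
New tax = $838,080 × 0.02431 = $20,373.7248
Reduction = $22,512.965904 − $20,373.7248 = $2,139.241104

$2,139.24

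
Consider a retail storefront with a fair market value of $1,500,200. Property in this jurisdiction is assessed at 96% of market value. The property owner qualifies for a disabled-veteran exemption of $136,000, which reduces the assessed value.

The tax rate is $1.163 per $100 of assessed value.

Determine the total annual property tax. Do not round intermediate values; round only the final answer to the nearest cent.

Assessed value = $1,500,200 × 0.96 = $1,440,192
Taxable value = $1,440,192 − $136,000 = $1,304,192
Tax = $1,304,192 × 0.01163 = $15,167.75296

$15,167.75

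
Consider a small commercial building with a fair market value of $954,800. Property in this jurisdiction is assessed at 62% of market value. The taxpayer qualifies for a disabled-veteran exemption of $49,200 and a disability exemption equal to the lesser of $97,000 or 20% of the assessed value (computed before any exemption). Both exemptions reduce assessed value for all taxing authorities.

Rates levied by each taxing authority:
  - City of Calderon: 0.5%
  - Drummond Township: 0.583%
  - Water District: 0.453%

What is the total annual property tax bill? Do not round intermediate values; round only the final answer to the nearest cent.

Assessed value = $954,800 × 0.62 = $591,976
Disability exemption = min($97,000, 20% × $591,976) = min($97,000, $118,395.2) = $97,000 (dollar cap binds)
Taxable value = $591,976 − $49,200 − $97,000 = $445,776
City of Calderon: $445,776 × 0.005 = $2,228.88
Drummond Township: $445,776 × 0.00583 = $2,598.87408
Water District: $445,776 × 0.00453 = $2,019.36528
Total = $6,847.11936

$6,847.12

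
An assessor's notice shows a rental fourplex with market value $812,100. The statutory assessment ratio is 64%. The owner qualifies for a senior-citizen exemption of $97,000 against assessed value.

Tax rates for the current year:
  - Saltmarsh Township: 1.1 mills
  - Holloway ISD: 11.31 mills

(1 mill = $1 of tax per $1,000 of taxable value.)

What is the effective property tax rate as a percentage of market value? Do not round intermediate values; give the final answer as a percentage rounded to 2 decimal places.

Assessed value = $812,100 × 0.64 = $519,744
Taxable value = $519,744 − $97,000 = $422,744
Saltmarsh Township: $422,744 × 0.0011 = $465.0184
Holloway ISD: $422,744 × 0.01131 = $4,781.23464
Total tax = $5,246.25304
Effective rate = $5,246.25304 ÷ $812,100 = 0.65% of market value

0.65%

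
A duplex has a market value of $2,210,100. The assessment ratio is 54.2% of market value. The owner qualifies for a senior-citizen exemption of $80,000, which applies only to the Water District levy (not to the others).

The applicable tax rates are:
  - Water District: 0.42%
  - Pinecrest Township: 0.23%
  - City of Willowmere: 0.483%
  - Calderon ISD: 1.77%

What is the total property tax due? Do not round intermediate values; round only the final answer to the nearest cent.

$34,438.29

Assessed value = $2,210,100 × 0.542 = $1,197,874.2
Water District: ($1,197,874.2 − $80,000) × 0.0042 = $1,117,874.2 × 0.0042 = $4,695.07164
Pinecrest Township: $1,197,874.2 × 0.0023 = $2,755.11066
City of Willowmere: $1,197,874.2 × 0.00483 = $5,785.732386
Calderon ISD: $1,197,874.2 × 0.0177 = $21,202.37334
Total = $34,438.288026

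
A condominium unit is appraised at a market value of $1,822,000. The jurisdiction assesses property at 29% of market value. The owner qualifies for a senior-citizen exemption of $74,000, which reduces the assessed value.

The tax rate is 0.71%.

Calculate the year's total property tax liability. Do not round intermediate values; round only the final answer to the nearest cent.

Assessed value = $1,822,000 × 0.29 = $528,380
Taxable value = $528,380 − $74,000 = $454,380
Tax = $454,380 × 0.0071 = $3,226.098

$3,226.10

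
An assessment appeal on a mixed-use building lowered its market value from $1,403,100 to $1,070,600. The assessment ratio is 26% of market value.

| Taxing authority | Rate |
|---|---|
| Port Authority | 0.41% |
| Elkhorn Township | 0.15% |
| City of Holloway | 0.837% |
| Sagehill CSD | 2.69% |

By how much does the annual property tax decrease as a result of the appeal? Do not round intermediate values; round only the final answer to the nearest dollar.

$3,533

Old assessed value = $1,403,100 × 0.26 = $364,806
New assessed value = $1,070,600 × 0.26 = $278,356
Combined rate = 0.0041 + 0.0015 + 0.00837 + 0.0269 = 0.04087
Old tax = $364,806 × 0.04087 = $14,909.62122
New tax = $278,356 × 0.04087 = $11,376.40972
Reduction = $14,909.62122 − $11,376.40972 = $3,533.2115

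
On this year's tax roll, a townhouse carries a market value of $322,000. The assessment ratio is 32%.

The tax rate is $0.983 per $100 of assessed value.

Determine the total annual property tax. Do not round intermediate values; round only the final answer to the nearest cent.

Assessed value = $322,000 × 0.32 = $103,040
Tax = $103,040 × 0.00983 = $1,012.8832

$1,012.88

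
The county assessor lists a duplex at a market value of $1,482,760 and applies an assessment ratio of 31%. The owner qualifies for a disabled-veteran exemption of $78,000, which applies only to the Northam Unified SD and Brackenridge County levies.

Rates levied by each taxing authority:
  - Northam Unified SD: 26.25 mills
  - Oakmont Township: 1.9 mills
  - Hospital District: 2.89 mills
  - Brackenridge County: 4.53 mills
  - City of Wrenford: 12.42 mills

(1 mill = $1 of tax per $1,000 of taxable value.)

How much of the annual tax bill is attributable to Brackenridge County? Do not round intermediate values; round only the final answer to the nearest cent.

Assessed value = $1,482,760 × 0.31 = $459,655.6
Brackenridge County taxable value = $459,655.6 − $78,000 = $381,655.6
Brackenridge County levy = $381,655.6 × 0.00453 = $1,728.899868

$1,728.90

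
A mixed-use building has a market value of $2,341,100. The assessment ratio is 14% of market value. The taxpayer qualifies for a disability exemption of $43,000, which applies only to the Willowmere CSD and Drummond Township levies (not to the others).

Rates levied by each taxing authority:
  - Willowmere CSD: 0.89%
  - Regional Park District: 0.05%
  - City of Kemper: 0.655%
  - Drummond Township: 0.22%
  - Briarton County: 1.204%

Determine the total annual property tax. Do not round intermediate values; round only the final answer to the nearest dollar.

Assessed value = $2,341,100 × 0.14 = $327,754
Willowmere CSD: ($327,754 − $43,000) × 0.0089 = $284,754 × 0.0089 = $2,534.3106
Regional Park District: $327,754 × 0.0005 = $163.877
City of Kemper: $327,754 × 0.00655 = $2,146.7887
Drummond Township: ($327,754 − $43,000) × 0.0022 = $284,754 × 0.0022 = $626.4588
Briarton County: $327,754 × 0.01204 = $3,946.15816
Total = $9,417.59326

$9,418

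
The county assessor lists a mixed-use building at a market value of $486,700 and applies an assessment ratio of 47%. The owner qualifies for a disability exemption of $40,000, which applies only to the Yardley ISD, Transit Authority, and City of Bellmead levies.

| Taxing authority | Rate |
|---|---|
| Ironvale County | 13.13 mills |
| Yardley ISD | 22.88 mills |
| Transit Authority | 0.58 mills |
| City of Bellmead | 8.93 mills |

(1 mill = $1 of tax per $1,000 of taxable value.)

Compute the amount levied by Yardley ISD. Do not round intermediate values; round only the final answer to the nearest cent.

$4,318.58

Assessed value = $486,700 × 0.47 = $228,749
Yardley ISD taxable value = $228,749 − $40,000 = $188,749
Yardley ISD levy = $188,749 × 0.02288 = $4,318.57712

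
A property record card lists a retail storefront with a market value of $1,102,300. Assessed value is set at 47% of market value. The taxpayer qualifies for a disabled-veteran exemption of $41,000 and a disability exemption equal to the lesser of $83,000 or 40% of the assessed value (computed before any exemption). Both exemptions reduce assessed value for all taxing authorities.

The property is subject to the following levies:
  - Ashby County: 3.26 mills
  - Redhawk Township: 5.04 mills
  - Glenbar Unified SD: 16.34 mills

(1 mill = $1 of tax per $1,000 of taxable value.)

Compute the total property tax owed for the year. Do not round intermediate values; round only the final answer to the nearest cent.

$9,710.16

Assessed value = $1,102,300 × 0.47 = $518,081
Disability exemption = min($83,000, 40% × $518,081) = min($83,000, $207,232.4) = $83,000 (dollar cap binds)
Taxable value = $518,081 − $41,000 − $83,000 = $394,081
Ashby County: $394,081 × 0.00326 = $1,284.70406
Redhawk Township: $394,081 × 0.00504 = $1,986.16824
Glenbar Unified SD: $394,081 × 0.01634 = $6,439.28354
Total = $9,710.15584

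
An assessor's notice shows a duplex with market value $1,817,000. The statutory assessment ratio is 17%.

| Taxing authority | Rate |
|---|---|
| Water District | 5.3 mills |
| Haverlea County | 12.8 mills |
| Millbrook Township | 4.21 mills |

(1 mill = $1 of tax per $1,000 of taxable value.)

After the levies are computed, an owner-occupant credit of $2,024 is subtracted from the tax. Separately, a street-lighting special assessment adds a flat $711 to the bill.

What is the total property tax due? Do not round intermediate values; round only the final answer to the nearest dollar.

$5,578

Assessed value = $1,817,000 × 0.17 = $308,890
Water District: $308,890 × 0.0053 = $1,637.117
Haverlea County: $308,890 × 0.0128 = $3,953.792
Millbrook Township: $308,890 × 0.00421 = $1,300.4269
Levies subtotal = $6,891.3359
After credit = $6,891.3359 − $2,024 = $4,867.3359
Total = $4,867.3359 + $711 = $5,578.3359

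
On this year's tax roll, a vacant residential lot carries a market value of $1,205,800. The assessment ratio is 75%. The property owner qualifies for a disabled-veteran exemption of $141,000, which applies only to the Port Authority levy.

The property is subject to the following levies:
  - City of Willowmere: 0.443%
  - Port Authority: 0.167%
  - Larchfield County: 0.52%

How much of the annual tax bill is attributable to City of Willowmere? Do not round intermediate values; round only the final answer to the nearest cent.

$4,006.27

Assessed value = $1,205,800 × 0.75 = $904,350
City of Willowmere taxable value = $904,350 (exemption does not apply)
City of Willowmere levy = $904,350 × 0.00443 = $4,006.2705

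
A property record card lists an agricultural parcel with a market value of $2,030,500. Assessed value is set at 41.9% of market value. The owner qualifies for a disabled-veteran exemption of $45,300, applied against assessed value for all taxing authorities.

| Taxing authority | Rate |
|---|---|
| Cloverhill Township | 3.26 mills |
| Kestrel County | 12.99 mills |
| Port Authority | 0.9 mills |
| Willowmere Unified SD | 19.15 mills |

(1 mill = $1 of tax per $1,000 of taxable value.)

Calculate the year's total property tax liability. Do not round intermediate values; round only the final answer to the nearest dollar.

$29,239

Assessed value = $2,030,500 × 0.419 = $850,779.5
Taxable value = $850,779.5 − $45,300 = $805,479.5
Cloverhill Township: $805,479.5 × 0.00326 = $2,625.86317
Kestrel County: $805,479.5 × 0.01299 = $10,463.178705
Port Authority: $805,479.5 × 0.0009 = $724.93155
Willowmere Unified SD: $805,479.5 × 0.01915 = $15,424.932425
Total = $2,625.86317 + $10,463.178705 + $724.93155 + $15,424.932425 = $29,238.90585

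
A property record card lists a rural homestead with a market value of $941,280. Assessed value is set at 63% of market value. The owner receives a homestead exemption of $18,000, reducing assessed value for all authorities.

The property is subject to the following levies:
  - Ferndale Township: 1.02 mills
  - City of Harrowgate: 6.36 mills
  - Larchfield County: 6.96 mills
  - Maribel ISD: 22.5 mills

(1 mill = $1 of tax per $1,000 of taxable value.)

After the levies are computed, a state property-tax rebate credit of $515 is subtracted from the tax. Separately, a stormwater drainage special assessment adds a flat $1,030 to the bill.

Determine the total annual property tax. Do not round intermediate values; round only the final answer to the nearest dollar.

$21,698

Assessed value = $941,280 × 0.63 = $593,006.4
Taxable value = $593,006.4 − $18,000 = $575,006.4
Ferndale Township: $575,006.4 × 0.00102 = $586.506528
City of Harrowgate: $575,006.4 × 0.00636 = $3,657.040704
Larchfield County: $575,006.4 × 0.00696 = $4,002.044544
Maribel ISD: $575,006.4 × 0.0225 = $12,937.644
Levies subtotal = $21,183.235776
After credit = $21,183.235776 − $515 = $20,668.235776
Total = $20,668.235776 + $1,030 = $21,698.235776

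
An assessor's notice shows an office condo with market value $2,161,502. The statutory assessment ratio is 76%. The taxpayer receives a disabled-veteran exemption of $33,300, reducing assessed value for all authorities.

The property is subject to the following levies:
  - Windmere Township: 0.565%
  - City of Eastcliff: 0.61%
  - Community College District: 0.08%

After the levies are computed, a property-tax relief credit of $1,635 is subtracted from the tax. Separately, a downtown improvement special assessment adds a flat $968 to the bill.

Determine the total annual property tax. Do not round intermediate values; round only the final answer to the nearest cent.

$19,531.49

Assessed value = $2,161,502 × 0.76 = $1,642,741.52
Taxable value = $1,642,741.52 − $33,300 = $1,609,441.52
Windmere Township: $1,609,441.52 × 0.00565 = $9,093.344588
City of Eastcliff: $1,609,441.52 × 0.0061 = $9,817.593272
Community College District: $1,609,441.52 × 0.0008 = $1,287.553216
Levies subtotal = $20,198.491076
After credit = $20,198.491076 − $1,635 = $18,563.491076
Total = $18,563.491076 + $968 = $19,531.491076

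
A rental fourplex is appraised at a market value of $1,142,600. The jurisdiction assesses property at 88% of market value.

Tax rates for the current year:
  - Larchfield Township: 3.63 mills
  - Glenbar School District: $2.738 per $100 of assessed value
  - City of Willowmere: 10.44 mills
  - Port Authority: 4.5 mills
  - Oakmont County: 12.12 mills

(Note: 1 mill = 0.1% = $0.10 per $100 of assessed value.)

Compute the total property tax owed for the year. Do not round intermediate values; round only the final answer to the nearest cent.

$58,388.69

Assessed value = $1,142,600 × 0.88 = $1,005,488
Larchfield Township: $1,005,488 × 0.00363 = $3,649.92144
Glenbar School District: $1,005,488 × 0.02738 = $27,530.26144
City of Willowmere: $1,005,488 × 0.01044 = $10,497.29472
Port Authority: $1,005,488 × 0.0045 = $4,524.696
Oakmont County: $1,005,488 × 0.01212 = $12,186.51456
Total = $58,388.68816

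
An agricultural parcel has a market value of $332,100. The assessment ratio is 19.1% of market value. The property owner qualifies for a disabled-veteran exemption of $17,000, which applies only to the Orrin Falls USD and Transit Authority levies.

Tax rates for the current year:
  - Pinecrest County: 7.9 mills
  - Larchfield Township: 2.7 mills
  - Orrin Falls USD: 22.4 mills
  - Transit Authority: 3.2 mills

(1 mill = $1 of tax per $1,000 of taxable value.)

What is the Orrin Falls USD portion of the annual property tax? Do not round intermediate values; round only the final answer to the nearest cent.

$1,040.06

Assessed value = $332,100 × 0.191 = $63,431.1
Orrin Falls USD taxable value = $63,431.1 − $17,000 = $46,431.1
Orrin Falls USD levy = $46,431.1 × 0.0224 = $1,040.05664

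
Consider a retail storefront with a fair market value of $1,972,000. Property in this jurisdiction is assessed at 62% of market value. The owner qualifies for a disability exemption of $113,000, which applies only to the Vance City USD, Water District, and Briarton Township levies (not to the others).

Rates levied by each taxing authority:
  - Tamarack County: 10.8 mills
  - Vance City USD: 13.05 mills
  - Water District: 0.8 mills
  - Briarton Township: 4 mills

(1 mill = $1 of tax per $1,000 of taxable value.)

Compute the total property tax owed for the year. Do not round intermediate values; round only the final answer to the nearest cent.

$33,011.59

Assessed value = $1,972,000 × 0.62 = $1,222,640
Tamarack County: $1,222,640 × 0.0108 = $13,204.512
Vance City USD: ($1,222,640 − $113,000) × 0.01305 = $1,109,640 × 0.01305 = $14,480.802
Water District: ($1,222,640 − $113,000) × 0.0008 = $1,109,640 × 0.0008 = $887.712
Briarton Township: ($1,222,640 − $113,000) × 0.004 = $1,109,640 × 0.004 = $4,438.56
Total = $33,011.586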